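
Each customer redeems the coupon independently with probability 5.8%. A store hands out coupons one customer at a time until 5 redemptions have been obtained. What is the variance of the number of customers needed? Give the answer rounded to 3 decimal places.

Y = total customers until the fifth success; negative binomial with r=5, p=0.058.
Var(Y) = r(1−p)/p² = 5·0.942 / 0.058² = 1400.11891

1400.119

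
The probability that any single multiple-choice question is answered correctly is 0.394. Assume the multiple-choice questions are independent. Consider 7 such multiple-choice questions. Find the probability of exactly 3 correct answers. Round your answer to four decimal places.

0.2887

X ~ Binomial(n=7, p=0.394).
P(X=3) = C(7,3) · p^3 · (1−p)^4
= 35 · 0.061163 · 0.13486 = 0.288700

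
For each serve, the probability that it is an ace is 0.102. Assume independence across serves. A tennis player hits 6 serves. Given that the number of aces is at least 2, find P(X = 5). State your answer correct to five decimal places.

0.00050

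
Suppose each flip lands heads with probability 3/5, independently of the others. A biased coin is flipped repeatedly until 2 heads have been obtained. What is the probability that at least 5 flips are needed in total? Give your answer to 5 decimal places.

0.17920

Needing more than 4 flips ⇔ fewer than 2 successes in the first 4. With X ~ Binomial(4, 0.60), P(Y > 4) = P(X ≤ 1).
  k=0: C(4,0)·0.60^0·0.40^4 = 0.0256000
  k=1: C(4,1)·0.60^1·0.40^3 = 0.1536000
P(X ≤ 1) = 0.1792000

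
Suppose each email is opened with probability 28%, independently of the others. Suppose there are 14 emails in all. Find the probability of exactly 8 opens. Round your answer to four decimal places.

X ~ Binomial(n=14, p=0.28).
P(X=8) = C(14,8) · p^8 · (1−p)^6
= 3003 · 3.778e-05 · 0.13931 = 0.015806

0.0158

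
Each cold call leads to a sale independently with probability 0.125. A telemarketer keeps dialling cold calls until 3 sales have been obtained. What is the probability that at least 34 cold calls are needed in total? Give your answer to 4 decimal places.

0.2011

Needing more than 33 cold calls ⇔ fewer than 3 successes in the first 33. With X ~ Binomial(33, 0.125), P(Y > 33) = P(X ≤ 2).
  k=0: C(33,0)·0.125^0·0.875^33 = 0.012197
  k=1: C(33,1)·0.125^1·0.875^32 = 0.057502
  k=2: C(33,2)·0.125^2·0.875^31 = 0.131433
P(X ≤ 2) = 0.201132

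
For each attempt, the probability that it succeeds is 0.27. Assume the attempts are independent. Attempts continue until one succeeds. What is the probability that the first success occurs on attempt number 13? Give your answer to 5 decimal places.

0.00618

Geometric (trials to first success), p = 0.27.
P(Y = 13) = (1−p)^12 · p = 0.022902 · 0.27 = 0.0061836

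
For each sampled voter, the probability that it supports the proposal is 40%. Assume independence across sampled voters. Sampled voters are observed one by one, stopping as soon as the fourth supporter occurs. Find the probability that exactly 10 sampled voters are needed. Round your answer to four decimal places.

0.1003

Y = trial on which the fourth success occurs; negative binomial, r=4, p=0.40.
P(Y=10) = C(9,3) · p^4 · (1−p)^6
= 84 · 0.0256 · 0.046656 = 0.100329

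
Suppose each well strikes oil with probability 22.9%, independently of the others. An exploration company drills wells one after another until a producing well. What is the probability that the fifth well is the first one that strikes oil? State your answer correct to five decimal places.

0.08092

Geometric (trials to first success), p = 0.229.
P(Y = 5) = (1−p)^4 · p = 0.35336 · 0.229 = 0.0809195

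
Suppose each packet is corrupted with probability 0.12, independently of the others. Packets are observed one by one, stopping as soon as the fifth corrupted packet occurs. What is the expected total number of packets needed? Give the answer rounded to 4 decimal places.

41.6667

Y = total packets until the fifth success; negative binomial with r=5, p=0.12.
E[Y] = r / p = 5 / 0.12 = 41.666667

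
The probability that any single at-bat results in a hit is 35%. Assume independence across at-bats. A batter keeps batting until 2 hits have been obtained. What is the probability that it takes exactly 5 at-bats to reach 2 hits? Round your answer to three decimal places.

0.135

Y = trial on which the second success occurs; negative binomial, r=2, p=0.35.
P(Y=5) = C(4,1) · p^2 · (1−p)^3
= 4 · 0.1225 · 0.27463 = 0.13457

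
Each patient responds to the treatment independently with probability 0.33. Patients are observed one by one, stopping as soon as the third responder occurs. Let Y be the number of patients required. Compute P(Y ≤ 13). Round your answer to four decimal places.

Finishing within 13 patients ⇔ at least 3 successes in the first 13. With X ~ Binomial(13, 0.33), P(Y ≤ 13) = 1 − P(X ≤ 2).
  k=0: C(13,0)·0.33^0·0.67^13 = 0.005482
  k=1: C(13,1)·0.33^1·0.67^12 = 0.035104
  k=2: C(13,2)·0.33^2·0.67^11 = 0.103740
1 − 0.144326 = 0.855674

0.8557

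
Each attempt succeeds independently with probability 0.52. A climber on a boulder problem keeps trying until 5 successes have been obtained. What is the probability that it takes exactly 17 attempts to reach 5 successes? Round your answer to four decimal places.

Y = trial on which the fifth success occurs; negative binomial, r=5, p=0.52.
P(Y=17) = C(16,4) · p^5 · (1−p)^12
= 1820 · 0.03802 · 0.00014959 = 0.010351

0.0104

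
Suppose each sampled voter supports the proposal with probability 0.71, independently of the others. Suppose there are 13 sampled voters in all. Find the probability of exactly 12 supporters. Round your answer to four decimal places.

X ~ Binomial(n=13, p=0.71).
P(X=12) = C(13,12) · p^12 · (1−p)^1
= 13 · 0.01641 · 0.29 = 0.061865

0.0619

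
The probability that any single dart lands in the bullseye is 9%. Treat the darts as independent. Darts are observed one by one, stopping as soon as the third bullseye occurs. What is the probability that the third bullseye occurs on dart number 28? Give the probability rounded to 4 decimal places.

0.0242

Y = trial on which the third success occurs; negative binomial, r=3, p=0.09.
P(Y=28) = C(27,2) · p^3 · (1−p)^25
= 351 · 0.000729 · 0.094631 = 0.024214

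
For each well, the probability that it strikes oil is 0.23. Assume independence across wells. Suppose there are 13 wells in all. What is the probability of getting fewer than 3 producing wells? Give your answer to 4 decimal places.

X ~ Binomial(13, 0.23); P(X ≤ 2) = Σ C(13,k) p^k (1−p)^(13−k) over k:
  k=0: C(13,0)·0.23^0·0.77^13 = 0.033449
  k=1: C(13,1)·0.23^1·0.77^12 = 0.129885
  k=2: C(13,2)·0.23^2·0.77^11 = 0.232781
Total = 0.396115

0.3961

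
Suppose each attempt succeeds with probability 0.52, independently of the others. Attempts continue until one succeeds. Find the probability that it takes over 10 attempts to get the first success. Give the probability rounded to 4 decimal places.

0.0006

Y = number of attempts to the first success; geometric, p = 0.52.
P(Y > 10) = P(first 10 all fail) = (1−p)^10 = 0.000649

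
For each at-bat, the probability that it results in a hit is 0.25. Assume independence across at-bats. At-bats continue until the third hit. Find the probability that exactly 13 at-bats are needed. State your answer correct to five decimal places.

0.05807

Y = trial on which the third success occurs; negative binomial, r=3, p=0.25.
P(Y=13) = C(12,2) · p^3 · (1−p)^10
= 66 · 0.015625 · 0.056314 = 0.0580733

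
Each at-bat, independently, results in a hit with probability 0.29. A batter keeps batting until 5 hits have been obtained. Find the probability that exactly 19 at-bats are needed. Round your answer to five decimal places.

Y = trial on which the fifth success occurs; negative binomial, r=5, p=0.29.
P(Y=19) = C(18,4) · p^5 · (1−p)^14
= 3060 · 0.0020511 · 0.0082721 = 0.0519192

0.05192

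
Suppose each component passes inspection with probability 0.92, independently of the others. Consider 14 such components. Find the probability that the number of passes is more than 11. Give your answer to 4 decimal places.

0.9042

X ~ Binomial(14, 0.92); P(X ≥ 12) = Σ C(14,k) p^k (1−p)^(14−k) over k:
  k=12: C(14,12)·0.92^12·0.08^2 = 0.214129
  k=13: C(14,13)·0.92^13·0.08^1 = 0.378843
  k=14: C(14,14)·0.92^14·0.08^0 = 0.311193
Total = 0.904165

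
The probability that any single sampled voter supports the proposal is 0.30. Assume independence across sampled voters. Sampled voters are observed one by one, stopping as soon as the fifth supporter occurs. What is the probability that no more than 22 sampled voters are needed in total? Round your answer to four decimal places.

Finishing within 22 sampled voters ⇔ at least 5 successes in the first 22. With X ~ Binomial(22, 0.30), P(Y ≤ 22) = 1 − P(X ≤ 4).
  k=0: C(22,0)·0.30^0·0.70^22 = 0.000391
  k=1: C(22,1)·0.30^1·0.70^21 = 0.003686
  k=2: C(22,2)·0.30^2·0.70^20 = 0.016589
  k=3: C(22,3)·0.30^3·0.70^19 = 0.047397
  k=4: C(22,4)·0.30^4·0.70^18 = 0.096486
1 − 0.164549 = 0.835451

0.8355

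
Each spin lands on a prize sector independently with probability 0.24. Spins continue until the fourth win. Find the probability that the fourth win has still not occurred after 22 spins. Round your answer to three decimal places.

Needing more than 22 spins ⇔ fewer than 4 successes in the first 22. With X ~ Binomial(22, 0.24), P(Y > 22) = P(X ≤ 3).
  k=0: C(22,0)·0.24^0·0.76^22 = 0.00239
  k=1: C(22,1)·0.24^1·0.76^21 = 0.01659
  k=2: C(22,2)·0.24^2·0.76^20 = 0.05499
  k=3: C(22,3)·0.24^3·0.76^19 = 0.11577
P(X ≤ 3) = 0.18974

0.190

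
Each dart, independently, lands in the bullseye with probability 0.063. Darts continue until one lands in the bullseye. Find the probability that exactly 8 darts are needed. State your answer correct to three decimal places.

Geometric (trials to first success), p = 0.063.
P(Y = 8) = (1−p)^7 · p = 0.63413 · 0.063 = 0.03995

0.040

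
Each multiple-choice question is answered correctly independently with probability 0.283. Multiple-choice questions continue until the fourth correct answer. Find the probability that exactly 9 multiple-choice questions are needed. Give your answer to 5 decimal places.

Y = trial on which the fourth success occurs; negative binomial, r=4, p=0.283.
P(Y=9) = C(8,3) · p^4 · (1−p)^5
= 56 · 0.0064142 · 0.18949 = 0.0680659

0.06807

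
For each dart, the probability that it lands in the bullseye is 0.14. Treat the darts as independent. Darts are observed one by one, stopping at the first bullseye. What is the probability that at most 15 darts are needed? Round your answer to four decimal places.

Y = number of darts to the first success; geometric, p = 0.14.
P(Y ≤ 15) = 1 − (1−p)^15 = 1 − 0.104106 = 0.895894

0.8959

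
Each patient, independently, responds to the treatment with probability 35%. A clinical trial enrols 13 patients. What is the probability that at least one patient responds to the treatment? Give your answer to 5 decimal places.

0.99630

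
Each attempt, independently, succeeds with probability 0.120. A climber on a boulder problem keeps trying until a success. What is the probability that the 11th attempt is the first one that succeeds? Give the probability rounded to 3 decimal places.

0.033

Geometric (trials to first success), p = 0.12.
P(Y = 11) = (1−p)^10 · p = 0.2785 · 0.12 = 0.03342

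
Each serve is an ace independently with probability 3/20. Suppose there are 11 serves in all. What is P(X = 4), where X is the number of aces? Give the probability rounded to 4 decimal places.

0.0536

X ~ Binomial(n=11, p=0.15).
P(X=4) = C(11,4) · p^4 · (1−p)^7
= 330 · 0.00050625 · 0.32058 = 0.053556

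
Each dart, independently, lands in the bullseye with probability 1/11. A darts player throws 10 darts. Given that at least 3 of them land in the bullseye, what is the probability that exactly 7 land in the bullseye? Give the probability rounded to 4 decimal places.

X ~ Binomial(10, 0.090909). Want P(X=7 | X≥3) = P(X=7) / P(X≥3).
P(X=7) = C(10,7)·0.090909^7·0.909091^3 = 0.000005
P(X≥3) = 1 − 0.385543 − 0.385543 − 0.173494 = 0.055419
Ratio = 0.000005 / 0.055419 = 0.000083

0.0001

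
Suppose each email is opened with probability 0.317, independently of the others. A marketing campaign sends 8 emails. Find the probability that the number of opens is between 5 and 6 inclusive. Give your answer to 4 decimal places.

X ~ Binomial(8, 0.317); P(5 ≤ X ≤ 6) = Σ C(8,k) p^k (1−p)^(8−k) over k:
  k=5: C(8,5)·0.317^5·0.683^3 = 0.057115
  k=6: C(8,6)·0.317^6·0.683^2 = 0.013254
Total = 0.070369

0.0704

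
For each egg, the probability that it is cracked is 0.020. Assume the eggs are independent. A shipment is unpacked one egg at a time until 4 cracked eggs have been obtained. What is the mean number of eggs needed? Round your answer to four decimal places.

Y = total eggs until the fourth success; negative binomial with r=4, p=0.02.
E[Y] = r / p = 4 / 0.02 = 200.000000

200.0000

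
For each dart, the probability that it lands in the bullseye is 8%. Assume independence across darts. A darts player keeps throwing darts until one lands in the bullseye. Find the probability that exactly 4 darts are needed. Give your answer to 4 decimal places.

Geometric (trials to first success), p = 0.08.
P(Y = 4) = (1−p)^3 · p = 0.77869 · 0.08 = 0.062295

0.0623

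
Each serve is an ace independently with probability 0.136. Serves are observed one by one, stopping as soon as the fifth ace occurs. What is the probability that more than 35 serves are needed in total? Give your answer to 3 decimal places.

0.473

Needing more than 35 serves ⇔ fewer than 5 successes in the first 35. With X ~ Binomial(35, 0.136), P(Y > 35) = P(X ≤ 4).
  k=0: C(35,0)·0.136^0·0.864^35 = 0.00600
  k=1: C(35,1)·0.136^1·0.864^34 = 0.03304
  k=2: C(35,2)·0.136^2·0.864^33 = 0.08842
  k=3: C(35,3)·0.136^3·0.864^32 = 0.15310
  k=4: C(35,4)·0.136^4·0.864^31 = 0.19279
P(X ≤ 4) = 0.47335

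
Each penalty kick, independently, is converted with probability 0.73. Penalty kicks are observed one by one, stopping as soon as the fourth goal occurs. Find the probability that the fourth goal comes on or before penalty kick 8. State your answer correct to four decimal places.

0.9623

Finishing within 8 penalty kicks ⇔ at least 4 successes in the first 8. With X ~ Binomial(8, 0.73), P(Y ≤ 8) = 1 − P(X ≤ 3).
  k=0: C(8,0)·0.73^0·0.27^8 = 0.000028
  k=1: C(8,1)·0.73^1·0.27^7 = 0.000611
  k=2: C(8,2)·0.73^2·0.27^6 = 0.005781
  k=3: C(8,3)·0.73^3·0.27^5 = 0.031259
1 − 0.037679 = 0.962321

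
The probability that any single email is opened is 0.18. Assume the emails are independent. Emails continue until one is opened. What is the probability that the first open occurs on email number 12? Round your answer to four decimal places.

0.0203

Geometric (trials to first success), p = 0.18.
P(Y = 12) = (1−p)^11 · p = 0.11271 · 0.18 = 0.020287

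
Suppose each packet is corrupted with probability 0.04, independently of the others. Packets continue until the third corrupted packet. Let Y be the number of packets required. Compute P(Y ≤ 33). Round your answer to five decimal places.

Finishing within 33 packets ⇔ at least 3 successes in the first 33. With X ~ Binomial(33, 0.04), P(Y ≤ 33) = 1 − P(X ≤ 2).
  k=0: C(33,0)·0.04^0·0.96^33 = 0.2599864
  k=1: C(33,1)·0.04^1·0.96^32 = 0.3574813
  k=2: C(33,2)·0.04^2·0.96^31 = 0.2383209
1 − 0.8557887 = 0.1442113

0.14421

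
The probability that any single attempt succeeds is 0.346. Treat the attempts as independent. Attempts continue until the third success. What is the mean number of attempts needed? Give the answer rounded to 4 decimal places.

8.6705

Y = total attempts until the third success; negative binomial with r=3, p=0.346.
E[Y] = r / p = 3 / 0.346 = 8.670520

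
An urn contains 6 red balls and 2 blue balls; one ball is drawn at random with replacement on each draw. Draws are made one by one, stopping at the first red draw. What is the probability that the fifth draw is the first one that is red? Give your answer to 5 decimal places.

Geometric (trials to first success), p = 0.75.
P(Y = 5) = (1−p)^4 · p = 0.0039062 · 0.75 = 0.0029297

0.00293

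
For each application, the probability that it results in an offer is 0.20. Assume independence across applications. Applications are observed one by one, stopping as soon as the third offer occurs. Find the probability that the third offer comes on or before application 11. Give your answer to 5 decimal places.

Finishing within 11 applications ⇔ at least 3 successes in the first 11. With X ~ Binomial(11, 0.20), P(Y ≤ 11) = 1 − P(X ≤ 2).
  k=0: C(11,0)·0.20^0·0.80^11 = 0.0858993
  k=1: C(11,1)·0.20^1·0.80^10 = 0.2362232
  k=2: C(11,2)·0.20^2·0.80^9 = 0.2952790
1 − 0.6174015 = 0.3825985

0.38260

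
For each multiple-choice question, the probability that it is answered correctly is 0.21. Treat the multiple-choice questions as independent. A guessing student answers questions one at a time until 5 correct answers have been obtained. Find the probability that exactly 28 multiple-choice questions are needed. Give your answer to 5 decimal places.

Y = trial on which the fifth success occurs; negative binomial, r=5, p=0.21.
P(Y=28) = C(27,4) · p^5 · (1−p)^23
= 17550 · 0.00040841 · 0.00442 = 0.0316808

0.03168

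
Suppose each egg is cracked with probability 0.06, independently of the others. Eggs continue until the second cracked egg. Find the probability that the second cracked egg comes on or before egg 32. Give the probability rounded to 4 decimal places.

Finishing within 32 eggs ⇔ at least 2 successes in the first 32. With X ~ Binomial(32, 0.06), P(Y ≤ 32) = 1 − P(X ≤ 1).
  k=0: C(32,0)·0.06^0·0.94^32 = 0.138067
  k=1: C(32,1)·0.06^1·0.94^31 = 0.282010
1 − 0.420078 = 0.579922

0.5799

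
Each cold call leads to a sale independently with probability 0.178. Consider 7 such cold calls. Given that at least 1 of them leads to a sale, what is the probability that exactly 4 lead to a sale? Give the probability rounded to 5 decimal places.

X ~ Binomial(7, 0.178). Want P(X=4 | X≥1) = P(X=4) / P(X≥1).
P(X=4) = C(7,4)·0.178^4·0.822^3 = 0.0195148
P(X≥1) = 1 − 0.2535728 = 0.7464272
Ratio = 0.0195148 / 0.7464272 = 0.0261442

0.02614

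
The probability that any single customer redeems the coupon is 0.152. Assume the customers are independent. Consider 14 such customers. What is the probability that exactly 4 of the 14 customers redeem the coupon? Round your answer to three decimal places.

X ~ Binomial(n=14, p=0.152).
P(X=4) = C(14,4) · p^4 · (1−p)^10
= 1001 · 0.00053379 · 0.19229 = 0.10275

0.103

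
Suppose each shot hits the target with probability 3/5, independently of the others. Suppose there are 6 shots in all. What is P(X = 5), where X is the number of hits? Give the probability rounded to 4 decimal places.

X ~ Binomial(n=6, p=0.60).
P(X=5) = C(6,5) · p^5 · (1−p)^1
= 6 · 0.07776 · 0.4 = 0.186624

0.1866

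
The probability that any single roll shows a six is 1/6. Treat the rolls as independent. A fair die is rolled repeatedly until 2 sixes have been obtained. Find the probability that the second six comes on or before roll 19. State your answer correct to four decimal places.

0.8498

Finishing within 19 rolls ⇔ at least 2 successes in the first 19. With X ~ Binomial(19, 0.166667), P(Y ≤ 19) = 1 − P(X ≤ 1).
  k=0: C(19,0)·0.166667^0·0.833333^19 = 0.031301
  k=1: C(19,1)·0.166667^1·0.833333^18 = 0.118943
1 − 0.150244 = 0.849756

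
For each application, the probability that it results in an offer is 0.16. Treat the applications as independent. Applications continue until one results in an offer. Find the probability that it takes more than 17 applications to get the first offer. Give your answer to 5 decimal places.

Y = number of applications to the first success; geometric, p = 0.16.
P(Y > 17) = P(first 17 all fail) = (1−p)^17 = 0.0516117

0.05161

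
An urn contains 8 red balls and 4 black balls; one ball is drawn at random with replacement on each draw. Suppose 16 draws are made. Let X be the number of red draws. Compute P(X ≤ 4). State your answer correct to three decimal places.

0.001

X ~ Binomial(16, 0.666667); P(X ≤ 4) = Σ C(16,k) p^k (1−p)^(16−k) over k:
  k=0: C(16,0)·0.666667^0·0.333333^16 = 0.00000
  k=1: C(16,1)·0.666667^1·0.333333^15 = 0.00000
  k=2: C(16,2)·0.666667^2·0.333333^14 = 0.00001
  k=3: C(16,3)·0.666667^3·0.333333^13 = 0.00010
  k=4: C(16,4)·0.666667^4·0.333333^12 = 0.00068
Total = 0.00079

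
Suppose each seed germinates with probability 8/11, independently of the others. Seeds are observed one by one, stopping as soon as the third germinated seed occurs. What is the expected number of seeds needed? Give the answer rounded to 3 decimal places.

4.125

Y = total seeds until the third success; negative binomial with r=3, p=0.727273.
E[Y] = r / p = 3 / 0.727273 = 4.12500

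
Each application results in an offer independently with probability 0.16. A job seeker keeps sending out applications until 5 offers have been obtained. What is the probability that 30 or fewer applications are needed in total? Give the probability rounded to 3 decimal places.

0.537

Finishing within 30 applications ⇔ at least 5 successes in the first 30. With X ~ Binomial(30, 0.16), P(Y ≤ 30) = 1 − P(X ≤ 4).
  k=0: C(30,0)·0.16^0·0.84^30 = 0.00535
  k=1: C(30,1)·0.16^1·0.84^29 = 0.03057
  k=2: C(30,2)·0.16^2·0.84^28 = 0.08444
  k=3: C(30,3)·0.16^3·0.84^27 = 0.15012
  k=4: C(30,4)·0.16^4·0.84^26 = 0.19301
1 − 0.46349 = 0.53651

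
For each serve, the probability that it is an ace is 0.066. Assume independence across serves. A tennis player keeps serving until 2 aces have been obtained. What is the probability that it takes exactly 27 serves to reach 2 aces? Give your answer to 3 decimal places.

Y = trial on which the second success occurs; negative binomial, r=2, p=0.066.
P(Y=27) = C(26,1) · p^2 · (1−p)^25
= 26 · 0.004356 · 0.18141 = 0.02055

0.021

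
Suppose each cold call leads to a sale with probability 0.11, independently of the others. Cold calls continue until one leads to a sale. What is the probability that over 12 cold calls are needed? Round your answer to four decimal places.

0.2470

Y = number of cold calls to the first success; geometric, p = 0.11.
P(Y > 12) = P(first 12 all fail) = (1−p)^12 = 0.246990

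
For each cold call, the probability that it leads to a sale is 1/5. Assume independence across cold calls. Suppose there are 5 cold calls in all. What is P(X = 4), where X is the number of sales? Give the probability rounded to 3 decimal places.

X ~ Binomial(n=5, p=0.20).
P(X=4) = C(5,4) · p^4 · (1−p)^1
= 5 · 0.0016 · 0.8 = 0.00640

0.006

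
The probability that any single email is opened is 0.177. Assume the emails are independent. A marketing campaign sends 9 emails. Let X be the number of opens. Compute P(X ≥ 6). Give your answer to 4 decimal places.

0.0016

X ~ Binomial(9, 0.177); P(X ≥ 6) = Σ C(9,k) p^k (1−p)^(9−k) over k:
  k=6: C(9,6)·0.177^6·0.823^3 = 0.001440
  k=7: C(9,7)·0.177^7·0.823^2 = 0.000133
  k=8: C(9,8)·0.177^8·0.823^1 = 0.000007
  k=9: C(9,9)·0.177^9·0.823^0 = 0.000000
Total = 0.001580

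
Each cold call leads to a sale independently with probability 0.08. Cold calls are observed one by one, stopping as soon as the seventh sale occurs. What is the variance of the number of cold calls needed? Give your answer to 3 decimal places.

1006.250

Y = total cold calls until the seventh success; negative binomial with r=7, p=0.08.
Var(Y) = r(1−p)/p² = 7·0.92 / 0.08² = 1006.25000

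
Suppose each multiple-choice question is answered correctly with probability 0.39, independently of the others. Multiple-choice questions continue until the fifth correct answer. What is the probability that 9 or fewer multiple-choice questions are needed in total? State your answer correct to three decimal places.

Finishing within 9 multiple-choice questions ⇔ at least 5 successes in the first 9. With X ~ Binomial(9, 0.39), P(Y ≤ 9) = 1 − P(X ≤ 4).
  k=0: C(9,0)·0.39^0·0.61^9 = 0.01169
  k=1: C(9,1)·0.39^1·0.61^8 = 0.06729
  k=2: C(9,2)·0.39^2·0.61^7 = 0.17208
  k=3: C(9,3)·0.39^3·0.61^6 = 0.25672
  k=4: C(9,4)·0.39^4·0.61^5 = 0.24619
1 − 0.75398 = 0.24602

0.246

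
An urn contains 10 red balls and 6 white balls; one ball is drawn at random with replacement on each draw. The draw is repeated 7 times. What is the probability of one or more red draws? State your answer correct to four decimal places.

0.9990

P(at least one) = 1 − P(none) = 1 − (1 − 0.625)^7
= 1 − 0.001043 = 0.998957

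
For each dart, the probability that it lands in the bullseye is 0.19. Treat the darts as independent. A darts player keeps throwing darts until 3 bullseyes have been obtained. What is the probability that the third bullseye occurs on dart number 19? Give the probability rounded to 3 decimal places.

0.036

Y = trial on which the third success occurs; negative binomial, r=3, p=0.19.
P(Y=19) = C(18,2) · p^3 · (1−p)^16
= 153 · 0.006859 · 0.034337 = 0.03603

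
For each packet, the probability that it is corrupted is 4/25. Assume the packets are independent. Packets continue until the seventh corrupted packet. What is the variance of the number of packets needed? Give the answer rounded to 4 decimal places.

229.6875

Y = total packets until the seventh success; negative binomial with r=7, p=0.16.
Var(Y) = r(1−p)/p² = 7·0.84 / 0.16² = 229.687500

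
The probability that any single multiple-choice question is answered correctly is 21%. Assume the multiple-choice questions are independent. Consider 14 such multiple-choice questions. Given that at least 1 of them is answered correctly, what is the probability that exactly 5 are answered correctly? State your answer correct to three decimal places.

0.102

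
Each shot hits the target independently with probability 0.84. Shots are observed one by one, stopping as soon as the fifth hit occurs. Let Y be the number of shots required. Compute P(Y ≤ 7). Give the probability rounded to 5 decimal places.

Finishing within 7 shots ⇔ at least 5 successes in the first 7. With X ~ Binomial(7, 0.84), P(Y ≤ 7) = 1 − P(X ≤ 4).
  k=0: C(7,0)·0.84^0·0.16^7 = 0.0000027
  k=1: C(7,1)·0.84^1·0.16^6 = 0.0000987
  k=2: C(7,2)·0.84^2·0.16^5 = 0.0015537
  k=3: C(7,3)·0.84^3·0.16^4 = 0.0135952
  k=4: C(7,4)·0.84^4·0.16^3 = 0.0713748
1 − 0.0866251 = 0.9133749

0.91337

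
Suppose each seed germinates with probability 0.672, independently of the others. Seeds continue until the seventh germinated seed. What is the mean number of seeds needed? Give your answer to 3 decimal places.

10.417

Y = total seeds until the seventh success; negative binomial with r=7, p=0.672.
E[Y] = r / p = 7 / 0.672 = 10.41667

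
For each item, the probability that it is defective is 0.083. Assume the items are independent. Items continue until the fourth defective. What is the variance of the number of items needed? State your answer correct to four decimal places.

Y = total items until the fourth success; negative binomial with r=4, p=0.083.
Var(Y) = r(1−p)/p² = 4·0.917 / 0.083² = 532.443025

532.4430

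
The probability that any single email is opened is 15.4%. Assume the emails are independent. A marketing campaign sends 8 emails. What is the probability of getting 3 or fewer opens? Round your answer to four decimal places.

0.9766

X ~ Binomial(8, 0.154); P(X ≤ 3) = Σ C(8,k) p^k (1−p)^(8−k) over k:
  k=0: C(8,0)·0.154^0·0.846^8 = 0.262399
  k=1: C(8,1)·0.154^1·0.846^7 = 0.382123
  k=2: C(8,2)·0.154^2·0.846^6 = 0.243457
  k=3: C(8,3)·0.154^3·0.846^5 = 0.088634
Total = 0.976613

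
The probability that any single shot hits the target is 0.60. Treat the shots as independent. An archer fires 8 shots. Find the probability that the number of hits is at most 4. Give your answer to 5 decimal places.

0.40591

X ~ Binomial(8, 0.60); P(X ≤ 4) = Σ C(8,k) p^k (1−p)^(8−k) over k:
  k=0: C(8,0)·0.60^0·0.40^8 = 0.0006554
  k=1: C(8,1)·0.60^1·0.40^7 = 0.0078643
  k=2: C(8,2)·0.60^2·0.40^6 = 0.0412877
  k=3: C(8,3)·0.60^3·0.40^5 = 0.1238630
  k=4: C(8,4)·0.60^4·0.40^4 = 0.2322432
Total = 0.4059136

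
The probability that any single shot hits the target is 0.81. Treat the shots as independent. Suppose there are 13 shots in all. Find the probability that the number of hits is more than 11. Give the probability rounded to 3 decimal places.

X ~ Binomial(13, 0.81); P(X ≥ 12) = Σ C(13,k) p^k (1−p)^(13−k) over k:
  k=12: C(13,12)·0.81^12·0.19^1 = 0.19702
  k=13: C(13,13)·0.81^13·0.19^0 = 0.06461
Total = 0.26163

0.262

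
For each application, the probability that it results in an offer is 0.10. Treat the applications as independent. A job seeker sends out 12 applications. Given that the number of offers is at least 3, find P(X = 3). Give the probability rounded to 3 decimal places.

0.769

X ~ Binomial(12, 0.10). Want P(X=3 | X≥3) = P(X=3) / P(X≥3).
P(X=3) = C(12,3)·0.10^3·0.90^9 = 0.08523
P(X≥3) = 1 − 0.28243 − 0.37657 − 0.23013 = 0.11087
Ratio = 0.08523 / 0.11087 = 0.76876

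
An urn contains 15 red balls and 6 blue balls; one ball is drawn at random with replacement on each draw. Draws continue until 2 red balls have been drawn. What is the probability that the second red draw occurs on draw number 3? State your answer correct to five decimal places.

0.29155

Y = trial on which the second success occurs; negative binomial, r=2, p=0.714286.
P(Y=3) = C(2,1) · p^2 · (1−p)^1
= 2 · 0.5102 · 0.28571 = 0.2915452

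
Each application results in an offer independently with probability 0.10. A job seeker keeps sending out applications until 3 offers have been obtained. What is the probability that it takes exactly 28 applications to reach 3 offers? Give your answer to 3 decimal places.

0.025

Y = trial on which the third success occurs; negative binomial, r=3, p=0.10.
P(Y=28) = C(27,2) · p^3 · (1−p)^25
= 351 · 0.001 · 0.07179 = 0.02520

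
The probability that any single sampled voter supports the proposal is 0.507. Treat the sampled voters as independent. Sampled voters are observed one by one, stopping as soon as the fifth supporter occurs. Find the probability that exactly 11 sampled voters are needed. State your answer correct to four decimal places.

0.1010

Y = trial on which the fifth success occurs; negative binomial, r=5, p=0.507.
P(Y=11) = C(10,4) · p^5 · (1−p)^6
= 210 · 0.0335 · 0.014358 = 0.101004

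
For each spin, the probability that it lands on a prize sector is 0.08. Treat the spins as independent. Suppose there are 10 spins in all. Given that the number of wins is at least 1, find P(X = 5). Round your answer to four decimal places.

0.0010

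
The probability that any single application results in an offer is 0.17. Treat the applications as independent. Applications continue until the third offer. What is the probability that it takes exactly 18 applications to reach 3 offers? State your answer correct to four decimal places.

Y = trial on which the third success occurs; negative binomial, r=3, p=0.17.
P(Y=18) = C(17,2) · p^3 · (1−p)^15
= 136 · 0.004913 · 0.061118 = 0.040837

0.0408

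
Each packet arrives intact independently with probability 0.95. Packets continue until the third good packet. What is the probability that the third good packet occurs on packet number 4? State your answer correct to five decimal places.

0.12861

Y = trial on which the third success occurs; negative binomial, r=3, p=0.95.
P(Y=4) = C(3,2) · p^3 · (1−p)^1
= 3 · 0.85737 · 0.05 = 0.1286063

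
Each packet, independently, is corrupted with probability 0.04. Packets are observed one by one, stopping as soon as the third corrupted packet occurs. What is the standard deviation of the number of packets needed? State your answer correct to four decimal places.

42.4264

Y = total packets until the third success; negative binomial with r=3, p=0.04.
SD(Y) = √[r(1−p)/p²] = √(1800.000000) = 42.426407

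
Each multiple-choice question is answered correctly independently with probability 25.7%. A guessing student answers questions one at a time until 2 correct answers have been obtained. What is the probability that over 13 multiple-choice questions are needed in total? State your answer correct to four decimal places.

0.1156

Needing more than 13 multiple-choice questions ⇔ fewer than 2 successes in the first 13. With X ~ Binomial(13, 0.257), P(Y > 13) = P(X ≤ 1).
  k=0: C(13,0)·0.257^0·0.743^13 = 0.021031
  k=1: C(13,1)·0.257^1·0.743^12 = 0.094568
P(X ≤ 1) = 0.115598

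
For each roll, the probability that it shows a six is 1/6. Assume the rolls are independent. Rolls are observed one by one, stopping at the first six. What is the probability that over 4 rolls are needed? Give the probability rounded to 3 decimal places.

0.482

Y = number of rolls to the first success; geometric, p = 0.166667.
P(Y > 4) = P(first 4 all fail) = (1−p)^4 = 0.48225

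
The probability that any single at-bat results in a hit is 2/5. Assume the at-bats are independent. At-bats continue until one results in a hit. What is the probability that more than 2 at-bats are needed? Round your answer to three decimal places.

0.360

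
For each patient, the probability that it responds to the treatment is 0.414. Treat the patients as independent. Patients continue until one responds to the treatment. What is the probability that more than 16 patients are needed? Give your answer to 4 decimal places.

0.0002

Y = number of patients to the first success; geometric, p = 0.414.
P(Y > 16) = P(first 16 all fail) = (1−p)^16 = 0.000193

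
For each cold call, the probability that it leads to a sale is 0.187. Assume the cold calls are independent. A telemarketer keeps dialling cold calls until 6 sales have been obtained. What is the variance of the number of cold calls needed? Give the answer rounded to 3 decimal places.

Y = total cold calls until the sixth success; negative binomial with r=6, p=0.187.
Var(Y) = r(1−p)/p² = 6·0.813 / 0.187² = 139.49498

139.495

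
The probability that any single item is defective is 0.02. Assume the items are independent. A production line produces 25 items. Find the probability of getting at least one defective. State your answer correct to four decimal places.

0.3965

P(at least one) = 1 − P(none) = 1 − (1 − 0.02)^25
= 1 − 0.603465 = 0.396535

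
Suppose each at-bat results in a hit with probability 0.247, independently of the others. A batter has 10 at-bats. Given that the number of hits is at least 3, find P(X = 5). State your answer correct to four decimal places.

0.1205

X ~ Binomial(10, 0.247). Want P(X=5 | X≥3) = P(X=5) / P(X≥3).
P(X=5) = C(10,5)·0.247^5·0.753^5 = 0.056087
P(X≥3) = 1 − 0.058607 − 0.192244 − 0.283770 = 0.465380
Ratio = 0.056087 / 0.465380 = 0.120518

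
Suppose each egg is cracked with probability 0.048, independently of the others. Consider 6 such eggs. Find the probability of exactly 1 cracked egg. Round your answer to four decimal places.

X ~ Binomial(n=6, p=0.048).
P(X=1) = C(6,1) · p^1 · (1−p)^5
= 6 · 0.048 · 0.78196 = 0.225205

0.2252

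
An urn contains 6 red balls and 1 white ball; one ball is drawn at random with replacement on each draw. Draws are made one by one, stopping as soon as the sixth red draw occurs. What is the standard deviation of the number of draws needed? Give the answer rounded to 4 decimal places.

1.0801

Y = total draws until the sixth success; negative binomial with r=6, p=0.857143.
SD(Y) = √[r(1−p)/p²] = √(1.166667) = 1.080123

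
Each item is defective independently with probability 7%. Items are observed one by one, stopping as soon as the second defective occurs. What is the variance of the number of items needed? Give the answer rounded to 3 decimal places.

379.592

Y = total items until the second success; negative binomial with r=2, p=0.07.
Var(Y) = r(1−p)/p² = 2·0.93 / 0.07² = 379.59184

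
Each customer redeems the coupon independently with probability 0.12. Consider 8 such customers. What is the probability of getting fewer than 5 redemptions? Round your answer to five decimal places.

0.99898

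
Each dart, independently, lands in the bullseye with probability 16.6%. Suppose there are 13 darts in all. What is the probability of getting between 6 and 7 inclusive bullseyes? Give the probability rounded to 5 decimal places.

0.01208

X ~ Binomial(13, 0.166); P(6 ≤ X ≤ 7) = Σ C(13,k) p^k (1−p)^(13−k) over k:
  k=6: C(13,6)·0.166^6·0.834^7 = 0.0100769
  k=7: C(13,7)·0.166^7·0.834^6 = 0.0020057
Total = 0.0120826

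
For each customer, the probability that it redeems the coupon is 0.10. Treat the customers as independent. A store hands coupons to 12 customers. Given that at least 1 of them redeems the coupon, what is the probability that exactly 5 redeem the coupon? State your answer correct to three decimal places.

X ~ Binomial(12, 0.10). Want P(X=5 | X≥1) = P(X=5) / P(X≥1).
P(X=5) = C(12,5)·0.10^5·0.90^7 = 0.00379
P(X≥1) = 1 − 0.28243 = 0.71757
Ratio = 0.00379 / 0.71757 = 0.00528

0.005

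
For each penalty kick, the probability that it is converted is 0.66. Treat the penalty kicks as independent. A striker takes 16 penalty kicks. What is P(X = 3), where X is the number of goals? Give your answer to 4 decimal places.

X ~ Binomial(n=16, p=0.66).
P(X=3) = C(16,3) · p^3 · (1−p)^13
= 560 · 0.2875 · 8.1138e-07 = 0.000131

0.0001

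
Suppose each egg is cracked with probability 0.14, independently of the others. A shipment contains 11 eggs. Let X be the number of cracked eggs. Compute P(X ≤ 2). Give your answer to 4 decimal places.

X ~ Binomial(11, 0.14); P(X ≤ 2) = Σ C(11,k) p^k (1−p)^(11−k) over k:
  k=0: C(11,0)·0.14^0·0.86^11 = 0.190319
  k=1: C(11,1)·0.14^1·0.86^10 = 0.340804
  k=2: C(11,2)·0.14^2·0.86^9 = 0.277399
Total = 0.808523

0.8085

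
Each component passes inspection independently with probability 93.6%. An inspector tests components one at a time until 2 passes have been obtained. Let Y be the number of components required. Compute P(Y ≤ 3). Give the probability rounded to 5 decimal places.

0.98824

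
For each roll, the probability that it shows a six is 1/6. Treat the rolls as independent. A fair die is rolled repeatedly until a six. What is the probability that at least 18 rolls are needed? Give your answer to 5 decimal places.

0.04507

Y = number of rolls to the first success; geometric, p = 0.166667.
P(Y > 17) = P(first 17 all fail) = (1−p)^17 = 0.0450732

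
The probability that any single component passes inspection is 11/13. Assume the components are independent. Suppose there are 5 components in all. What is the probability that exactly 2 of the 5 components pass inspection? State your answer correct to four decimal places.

X ~ Binomial(n=5, p=0.846154).
P(X=2) = C(5,2) · p^2 · (1−p)^3
= 10 · 0.71598 · 0.0036413 = 0.026071

0.0261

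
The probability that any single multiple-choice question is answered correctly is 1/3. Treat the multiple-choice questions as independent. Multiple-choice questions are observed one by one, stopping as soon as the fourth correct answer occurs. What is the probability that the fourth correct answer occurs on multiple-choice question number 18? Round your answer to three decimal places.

0.029

Y = trial on which the fourth success occurs; negative binomial, r=4, p=0.333333.
P(Y=18) = C(17,3) · p^4 · (1−p)^14
= 680 · 0.012346 · 0.0034255 = 0.02876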